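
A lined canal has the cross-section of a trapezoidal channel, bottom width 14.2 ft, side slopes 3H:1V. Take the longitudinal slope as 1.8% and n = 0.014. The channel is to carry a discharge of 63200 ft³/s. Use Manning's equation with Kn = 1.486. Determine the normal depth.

y_n = 16.4 ft

Manning's equation rearranged: A R^(2/3) = nQ / (1.486·√S) = 0.014 × 63200 / (1.486 × √0.018) = 4438.
Try y = 19.9 ft: A R^(2/3) = 7052 — high.
Try y = 16.4 ft: A R^(2/3) = 4438 — ≈ 4438.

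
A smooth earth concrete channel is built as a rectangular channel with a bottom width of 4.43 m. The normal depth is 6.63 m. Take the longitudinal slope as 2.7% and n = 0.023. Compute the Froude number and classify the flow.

supercritical

Flow area A = b·y = 4.43 × 6.63 = 29.37 m². Wetted perimeter P = b + 2y = 4.43 + 2×6.63 = 17.69 m.
Hydraulic radius R = A/P = 29.37/17.69 = 1.66 m.
V = (1/n) R^(2/3) √S = (1/0.023) × 1.66^(2/3) × √0.027 = 10.02 m/s. Hydraulic depth D_h = A/T = 29.37/4.43 = 6.63 m.
Froude number Fr = V/√(g·D_h) = 10.02/√(9.81×6.63) = 1.24, which is greater than 1, so the flow is supercritical.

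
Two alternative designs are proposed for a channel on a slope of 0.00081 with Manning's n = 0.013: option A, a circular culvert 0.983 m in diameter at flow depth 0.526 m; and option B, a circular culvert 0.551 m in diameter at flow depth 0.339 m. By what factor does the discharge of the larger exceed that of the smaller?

Channel A: For a circular section of diameter D = 0.983 m at depth y = 0.526 m, the central angle is θ = 2 arccos(1 − 2y/D) = 3.282 rad. Then A = (D²/8)(θ − sin θ) = 0.4133 m² and P = Dθ/2 = 1.613 m. Hydraulic radius R = A/P = 0.4133/1.613 = 0.2562 m. Q_A = (1/0.013)·0.4133·0.2562^(2/3)·√0.00081 = 0.3651 m³/s.
Channel B: For a circular section of diameter D = 0.551 m at depth y = 0.339 m, the central angle is θ = 2 arccos(1 − 2y/D) = 3.607 rad. Then A = (D²/8)(θ − sin θ) = 0.1539 m² and P = Dθ/2 = 0.9937 m. Hydraulic radius R = A/P = 0.1539/0.9937 = 0.1549 m. Q_B = (1/0.013)·0.1539·0.1549^(2/3)·√0.00081 = 0.09717 m³/s.
The larger discharge is 0.3651 m³/s and the smaller is 0.09717 m³/s; the ratio is 3.76.

3.76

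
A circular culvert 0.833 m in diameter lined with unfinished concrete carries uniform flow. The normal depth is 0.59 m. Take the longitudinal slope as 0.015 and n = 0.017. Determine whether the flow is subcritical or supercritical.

For a circular section of diameter D = 0.833 m at depth y = 0.59 m, the central angle is θ = 2 arccos(1 − 2y/D) = 4.001 rad. Then A = (D²/8)(θ − sin θ) = 0.4127 m² and P = Dθ/2 = 1.666 m.
Hydraulic radius R = A/P = 0.4127/1.666 = 0.2477 m.
V = (1/n) R^(2/3) √S = (1/0.017) × 0.2477^(2/3) × √0.015 = 2.841 m/s. Hydraulic depth D_h = A/T = 0.4127/0.7573 = 0.545 m.
Froude number Fr = V/√(g·D_h) = 2.841/√(9.81×0.545) = 1.23, which is greater than 1, so the flow is supercritical.

supercritical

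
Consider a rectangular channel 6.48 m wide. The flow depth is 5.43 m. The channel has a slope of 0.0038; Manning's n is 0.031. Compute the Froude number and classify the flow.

subcritical

Flow area A = b·y = 6.48 × 5.43 = 35.19 m². Wetted perimeter P = b + 2y = 6.48 + 2×5.43 = 17.34 m.
Hydraulic radius R = A/P = 35.19/17.34 = 2.029 m.
V = (1/n) R^(2/3) √S = (1/0.031) × 2.029^(2/3) × √0.0038 = 3.187 m/s. Hydraulic depth D_h = A/T = 35.19/6.48 = 5.43 m.
Froude number Fr = V/√(g·D_h) = 3.187/√(9.81×5.43) = 0.437, which is less than 1, so the flow is subcritical.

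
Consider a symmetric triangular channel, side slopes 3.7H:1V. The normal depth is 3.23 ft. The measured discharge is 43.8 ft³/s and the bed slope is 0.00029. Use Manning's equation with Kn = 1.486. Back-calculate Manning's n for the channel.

For a triangular section with side slope z = 3.7: A = zy² = 3.7×3.23² = 38.6 ft²; P = 2y√(1+z²) = 2×3.23×3.833 = 24.76 ft.
Hydraulic radius R = A/P = 38.6/24.76 = 1.559 ft.
Rearranging Manning's equation: n = (1.486/Q) A R^(2/3) S^(1/2) = (1.486/43.8) × 38.6 × 1.559^(2/3) × √0.00029 = 0.03.

n = 0.03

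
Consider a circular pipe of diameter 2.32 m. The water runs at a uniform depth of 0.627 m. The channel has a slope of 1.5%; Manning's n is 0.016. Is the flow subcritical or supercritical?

For a circular section of diameter D = 2.32 m at depth y = 0.627 m, the central angle is θ = 2 arccos(1 − 2y/D) = 2.187 rad. Then A = (D²/8)(θ − sin θ) = 0.9221 m² and P = Dθ/2 = 2.537 m.
Hydraulic radius R = A/P = 0.9221/2.537 = 0.3635 m.
V = (1/n) R^(2/3) √S = (1/0.016) × 0.3635^(2/3) × √0.015 = 3.899 m/s. Hydraulic depth D_h = A/T = 0.9221/2.061 = 0.4475 m.
Froude number Fr = V/√(g·D_h) = 3.899/√(9.81×0.4475) = 1.86, which is greater than 1, so the flow is supercritical.

supercritical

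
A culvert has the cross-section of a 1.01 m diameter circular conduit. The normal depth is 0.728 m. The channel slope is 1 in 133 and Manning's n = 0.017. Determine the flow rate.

For a circular section of diameter D = 1.01 m at depth y = 0.728 m, the central angle is θ = 2 arccos(1 − 2y/D) = 4.056 rad. Then A = (D²/8)(θ − sin θ) = 0.6183 m² and P = Dθ/2 = 2.048 m.
Hydraulic radius R = A/P = 0.6183/2.048 = 0.3018 m.
Manning's equation: Q = (1/n) A R^(2/3) S^(1/2) = (1/0.017) × 0.6183 × 0.3018^(2/3) × 0.007519^(1/2) = 1.42 m³/s.

Q = 1.42 m³/s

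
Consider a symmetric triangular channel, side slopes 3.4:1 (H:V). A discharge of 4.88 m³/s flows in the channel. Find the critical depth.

y_c = 0.841 m

At critical depth, Q² T / (g A³) = 1, i.e. A³/T = Q²/g = 4.88²/9.81 = 2.428.
At y = 0.967 m: A³/T = 4.887 — too large.
At y = 0.661 m: A³/T = 0.7293 — too small.
At y = 0.841 m: A³/T = 2.432 — matches.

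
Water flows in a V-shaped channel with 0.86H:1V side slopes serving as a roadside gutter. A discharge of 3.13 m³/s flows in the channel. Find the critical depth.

At critical depth, Q² T / (g A³) = 1, i.e. A³/T = Q²/g = 3.13²/9.81 = 0.9987.
Try y = 1.05 m: A³/T = 0.472 — too small.
Try y = 1.42 m: A³/T = 2.135 — too large.
Try y = 1.22 m: A³/T = 0.9995 — close enough.

y_c = 1.22 m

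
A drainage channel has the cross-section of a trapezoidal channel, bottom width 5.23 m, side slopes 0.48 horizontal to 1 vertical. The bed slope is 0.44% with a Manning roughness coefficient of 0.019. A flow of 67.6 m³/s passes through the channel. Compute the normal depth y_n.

y_n = 2.38 m

Manning's equation rearranged: A R^(2/3) = nQ / (1·√S) = 0.019 × 67.6 / (√0.0044) = 19.36.
Try y = 2.87 m: A R^(2/3) = 26.32 — high.
Try y = 1.76 m: A R^(2/3) = 11.87 — low.
Try y = 2.38 m: A R^(2/3) = 19.37 — ≈ 19.36.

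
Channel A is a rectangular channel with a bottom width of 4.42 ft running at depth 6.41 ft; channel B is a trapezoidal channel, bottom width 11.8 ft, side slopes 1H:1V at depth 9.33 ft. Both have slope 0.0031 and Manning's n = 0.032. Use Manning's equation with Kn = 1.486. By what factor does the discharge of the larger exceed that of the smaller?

14.9

Channel A: Flow area A = b·y = 4.42 × 6.41 = 28.33 ft². Wetted perimeter P = b + 2y = 4.42 + 2×6.41 = 17.24 ft. Hydraulic radius R = A/P = 28.33/17.24 = 1.643 ft. Q_A = (1.486/0.032)·28.33·1.643^(2/3)·√0.0031 = 102 ft³/s.
Channel B: With bottom width b = 11.8 ft and side slope z = 1: A = (b + zy)y = (11.8 + 1×9.33)×9.33 = 197.1 ft²; P = b + 2y√(1+z²) = 11.8 + 2×9.33×1.414 = 38.19 ft. Hydraulic radius R = A/P = 197.1/38.19 = 5.162 ft. Q_B = (1.486/0.032)·197.1·5.162^(2/3)·√0.0031 = 1523 ft³/s.
The larger discharge is 1523 ft³/s and the smaller is 102 ft³/s; the ratio is 14.9.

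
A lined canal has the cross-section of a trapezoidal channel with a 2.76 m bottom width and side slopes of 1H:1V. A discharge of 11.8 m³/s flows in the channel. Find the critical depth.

y_c = 1.07 m

At critical depth, Q² T / (g A³) = 1, i.e. A³/T = Q²/g = 11.8²/9.81 = 14.19.
At y = 1.17 m: A³/T = 19.06 — high.
At y = 0.829 m: A³/T = 5.962 — low.
At y = 1.07 m: A³/T = 14.05 — matches.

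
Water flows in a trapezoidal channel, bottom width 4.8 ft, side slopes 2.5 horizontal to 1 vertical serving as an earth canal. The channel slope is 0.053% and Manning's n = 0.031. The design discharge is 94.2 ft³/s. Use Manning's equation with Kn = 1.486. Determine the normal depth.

Manning's equation rearranged: A R^(2/3) = nQ / (1.486·√S) = 0.031 × 94.2 / (1.486 × √0.00053) = 85.36.
Try y = 4.26 ft: A R^(2/3) = 117.1 — over.
Try y = 3.02 ft: A R^(2/3) = 54.59 — short.
Try y = 3.7 ft: A R^(2/3) = 85.32 — ≈ 85.36.

y_n = 3.7 ft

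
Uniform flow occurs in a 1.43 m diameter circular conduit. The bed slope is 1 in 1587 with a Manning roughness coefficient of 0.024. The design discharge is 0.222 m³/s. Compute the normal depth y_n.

Manning's equation rearranged: A R^(2/3) = nQ / (1·√S) = 0.024 × 0.222 / (√0.0006301) = 0.2123.
Trying y = 0.585 m: A R^(2/3) = 0.284 — over.
Trying y = 0.442 m: A R^(2/3) = 0.1678 — short.
Trying y = 0.5 m: A R^(2/3) = 0.2123 — matches.

y_n = 0.5 m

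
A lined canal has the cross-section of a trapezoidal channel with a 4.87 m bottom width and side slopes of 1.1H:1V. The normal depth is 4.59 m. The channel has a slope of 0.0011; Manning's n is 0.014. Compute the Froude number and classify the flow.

With bottom width b = 4.87 m and side slope z = 1.1: A = (b + zy)y = (4.87 + 1.1×4.59)×4.59 = 45.53 m²; P = b + 2y√(1+z²) = 4.87 + 2×4.59×1.487 = 18.52 m.
Hydraulic radius R = A/P = 45.53/18.52 = 2.459 m.
V = (1/n) R^(2/3) √S = (1/0.014) × 2.459^(2/3) × √0.0011 = 4.316 m/s. Hydraulic depth D_h = A/T = 45.53/14.97 = 3.042 m.
Froude number Fr = V/√(g·D_h) = 4.316/√(9.81×3.042) = 0.79, which is less than 1, so the flow is subcritical.

subcritical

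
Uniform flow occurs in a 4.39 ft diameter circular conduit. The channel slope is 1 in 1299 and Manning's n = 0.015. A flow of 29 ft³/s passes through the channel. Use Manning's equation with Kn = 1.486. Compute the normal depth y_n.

y_n = 2.59 ft

Manning's equation rearranged: A R^(2/3) = nQ / (1.486·√S) = 0.015 × 29 / (1.486 × √0.0007698) = 10.55.
At y = 3.23 ft: A R^(2/3) = 14.36 — high.
At y = 1.84 ft: A R^(2/3) = 5.908 — low.
At y = 2.59 ft: A R^(2/3) = 10.54 — close enough.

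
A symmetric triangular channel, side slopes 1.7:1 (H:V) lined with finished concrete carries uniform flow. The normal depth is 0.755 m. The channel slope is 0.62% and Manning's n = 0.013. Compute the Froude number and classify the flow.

For a triangular section with side slope z = 1.7: A = zy² = 1.7×0.755² = 0.969 m²; P = 2y√(1+z²) = 2×0.755×1.972 = 2.978 m.
Hydraulic radius R = A/P = 0.969/2.978 = 0.3254 m.
V = (1/n) R^(2/3) √S = (1/0.013) × 0.3254^(2/3) × √0.0062 = 2.865 m/s. Hydraulic depth D_h = A/T = 0.969/2.567 = 0.3775 m.
Froude number Fr = V/√(g·D_h) = 2.865/√(9.81×0.3775) = 1.49, which is greater than 1, so the flow is supercritical.

supercritical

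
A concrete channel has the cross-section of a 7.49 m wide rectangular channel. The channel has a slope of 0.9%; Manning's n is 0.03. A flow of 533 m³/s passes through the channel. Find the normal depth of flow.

Manning's equation rearranged: A R^(2/3) = nQ / (1·√S) = 0.03 × 533 / (√0.009) = 168.5.
Try y = 9.5 m: A R^(2/3) = 137.5 — too small.
Try y = 12.3 m: A R^(2/3) = 186.1 — too large.
Try y = 11.3 m: A R^(2/3) = 168.6 — ≈ 168.5.

y_n = 11.3 m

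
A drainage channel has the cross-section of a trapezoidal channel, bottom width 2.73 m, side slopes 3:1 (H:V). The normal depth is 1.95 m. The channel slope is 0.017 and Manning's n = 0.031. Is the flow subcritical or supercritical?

supercritical

With bottom width b = 2.73 m and side slope z = 3: A = (b + zy)y = (2.73 + 3×1.95)×1.95 = 16.73 m²; P = b + 2y√(1+z²) = 2.73 + 2×1.95×3.162 = 15.06 m.
Hydraulic radius R = A/P = 16.73/15.06 = 1.111 m.
V = (1/n) R^(2/3) √S = (1/0.031) × 1.111^(2/3) × √0.017 = 4.511 m/s. Hydraulic depth D_h = A/T = 16.73/14.43 = 1.159 m.
Froude number Fr = V/√(g·D_h) = 4.511/√(9.81×1.159) = 1.34, which is greater than 1, so the flow is supercritical.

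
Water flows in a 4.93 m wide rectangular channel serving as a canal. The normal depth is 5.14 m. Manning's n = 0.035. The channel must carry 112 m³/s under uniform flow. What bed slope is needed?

S = 0.0121

Flow area A = b·y = 4.93 × 5.14 = 25.34 m². Wetted perimeter P = b + 2y = 4.93 + 2×5.14 = 15.21 m.
Hydraulic radius R = A/P = 25.34/15.21 = 1.666 m.
From Manning's equation, S = [nQ / (1 A R^(2/3))]² = [0.035 × 112 / (1 × 25.34 × 1.666^(2/3))]² = 0.0121.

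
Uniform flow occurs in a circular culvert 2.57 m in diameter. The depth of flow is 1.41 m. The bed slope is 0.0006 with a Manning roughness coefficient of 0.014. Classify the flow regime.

subcritical

For a circular section of diameter D = 2.57 m at depth y = 1.41 m, the central angle is θ = 2 arccos(1 − 2y/D) = 3.336 rad. Then A = (D²/8)(θ − sin θ) = 2.914 m² and P = Dθ/2 = 4.287 m.
Hydraulic radius R = A/P = 2.914/4.287 = 0.6798 m.
V = (1/n) R^(2/3) √S = (1/0.014) × 0.6798^(2/3) × √0.0006 = 1.353 m/s. Hydraulic depth D_h = A/T = 2.914/2.558 = 1.139 m.
Froude number Fr = V/√(g·D_h) = 1.353/√(9.81×1.139) = 0.405, which is less than 1, so the flow is subcritical.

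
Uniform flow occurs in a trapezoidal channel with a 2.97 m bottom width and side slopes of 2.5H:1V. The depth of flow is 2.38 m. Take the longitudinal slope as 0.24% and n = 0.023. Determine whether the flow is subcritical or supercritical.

subcritical

With bottom width b = 2.97 m and side slope z = 2.5: A = (b + zy)y = (2.97 + 2.5×2.38)×2.38 = 21.23 m²; P = b + 2y√(1+z²) = 2.97 + 2×2.38×2.693 = 15.79 m.
Hydraulic radius R = A/P = 21.23/15.79 = 1.345 m.
V = (1/n) R^(2/3) √S = (1/0.023) × 1.345^(2/3) × √0.0024 = 2.595 m/s. Hydraulic depth D_h = A/T = 21.23/14.87 = 1.428 m.
Froude number Fr = V/√(g·D_h) = 2.595/√(9.81×1.428) = 0.693, which is less than 1, so the flow is subcritical.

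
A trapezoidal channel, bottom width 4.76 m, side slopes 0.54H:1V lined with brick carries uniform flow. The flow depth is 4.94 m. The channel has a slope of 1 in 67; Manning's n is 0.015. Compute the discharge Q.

Q = 520 m³/s

With bottom width b = 4.76 m and side slope z = 0.54: A = (b + zy)y = (4.76 + 0.54×4.94)×4.94 = 36.69 m²; P = b + 2y√(1+z²) = 4.76 + 2×4.94×1.136 = 15.99 m.
Hydraulic radius R = A/P = 36.69/15.99 = 2.295 m.
Manning's equation: Q = (1/n) A R^(2/3) S^(1/2) = (1/0.015) × 36.69 × 2.295^(2/3) × 0.01493^(1/2) = 520 m³/s.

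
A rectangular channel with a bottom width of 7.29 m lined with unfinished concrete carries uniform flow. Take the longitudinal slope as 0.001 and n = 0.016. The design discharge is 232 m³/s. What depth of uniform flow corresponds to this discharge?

y_n = 8.6 m

Manning's equation rearranged: A R^(2/3) = nQ / (1·√S) = 0.016 × 232 / (√0.001) = 117.4.
Try y = 10.6 m: A R^(2/3) = 150.3 — too large.
Try y = 6.83 m: A R^(2/3) = 88.67 — too small.
Try y = 8.6 m: A R^(2/3) = 117.3 — ≈ 117.4.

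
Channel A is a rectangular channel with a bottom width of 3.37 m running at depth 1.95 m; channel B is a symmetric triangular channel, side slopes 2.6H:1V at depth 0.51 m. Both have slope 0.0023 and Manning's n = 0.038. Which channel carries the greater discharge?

channel A

Channel A: Flow area A = b·y = 3.37 × 1.95 = 6.572 m². Wetted perimeter P = b + 2y = 3.37 + 2×1.95 = 7.27 m. Hydraulic radius R = A/P = 6.572/7.27 = 0.9039 m. Q_A = (1/0.038)·6.572·0.9039^(2/3)·√0.0023 = 7.754 m³/s.
Channel B: For a triangular section with side slope z = 2.6: A = zy² = 2.6×0.51² = 0.6763 m²; P = 2y√(1+z²) = 2×0.51×2.786 = 2.841 m. Hydraulic radius R = A/P = 0.6763/2.841 = 0.238 m. Q_B = (1/0.038)·0.6763·0.238^(2/3)·√0.0023 = 0.3278 m³/s.
Q_A = 7.754 m³/s vs Q_B = 0.3278 m³/s, so channel A carries more.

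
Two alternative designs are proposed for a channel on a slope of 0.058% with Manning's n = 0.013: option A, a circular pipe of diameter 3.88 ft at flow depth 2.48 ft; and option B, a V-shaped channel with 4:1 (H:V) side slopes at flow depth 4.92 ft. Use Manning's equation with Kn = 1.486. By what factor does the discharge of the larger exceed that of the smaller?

Channel A: For a circular section of diameter D = 3.88 ft at depth y = 2.48 ft, the central angle is θ = 2 arccos(1 − 2y/D) = 3.706 rad. Then A = (D²/8)(θ − sin θ) = 7.98 ft² and P = Dθ/2 = 7.189 ft. Hydraulic radius R = A/P = 7.98/7.189 = 1.11 ft. Q_A = (1.486/0.013)·7.98·1.11^(2/3)·√0.00058 = 23.55 ft³/s.
Channel B: For a triangular section with side slope z = 4: A = zy² = 4×4.92² = 96.83 ft²; P = 2y√(1+z²) = 2×4.92×4.123 = 40.57 ft. Hydraulic radius R = A/P = 96.83/40.57 = 2.387 ft. Q_B = (1.486/0.013)·96.83·2.387^(2/3)·√0.00058 = 476 ft³/s.
The larger discharge is 476 ft³/s and the smaller is 23.55 ft³/s; the ratio is 20.2.

20.2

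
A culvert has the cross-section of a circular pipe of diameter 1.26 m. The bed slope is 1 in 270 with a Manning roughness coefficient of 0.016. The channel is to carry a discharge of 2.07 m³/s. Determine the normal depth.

y_n = 0.973 m

Manning's equation rearranged: A R^(2/3) = nQ / (1·√S) = 0.016 × 2.07 / (√0.003704) = 0.5442.
Trying y = 0.754 m: A R^(2/3) = 0.3863 — too small.
Trying y = 1.17 m: A R^(2/3) = 0.6206 — too large.
Trying y = 0.973 m: A R^(2/3) = 0.544 — close enough.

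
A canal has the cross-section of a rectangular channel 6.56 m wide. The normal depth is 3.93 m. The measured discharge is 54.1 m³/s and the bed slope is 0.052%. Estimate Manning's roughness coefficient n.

n = 0.016

Flow area A = b·y = 6.56 × 3.93 = 25.78 m². Wetted perimeter P = b + 2y = 6.56 + 2×3.93 = 14.42 m.
Hydraulic radius R = A/P = 25.78/14.42 = 1.788 m.
Rearranging Manning's equation: n = (1/Q) A R^(2/3) S^(1/2) = (1/54.1) × 25.78 × 1.788^(2/3) × √0.00052 = 0.016.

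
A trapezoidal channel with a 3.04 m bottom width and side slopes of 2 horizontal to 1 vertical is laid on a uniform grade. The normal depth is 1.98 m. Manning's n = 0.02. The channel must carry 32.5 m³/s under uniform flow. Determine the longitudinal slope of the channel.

S = 0.00179

With bottom width b = 3.04 m and side slope z = 2: A = (b + zy)y = (3.04 + 2×1.98)×1.98 = 13.86 m²; P = b + 2y√(1+z²) = 3.04 + 2×1.98×2.236 = 11.89 m.
Hydraulic radius R = A/P = 13.86/11.89 = 1.165 m.
From Manning's equation, S = [nQ / (1 A R^(2/3))]² = [0.02 × 32.5 / (1 × 13.86 × 1.165^(2/3))]² = 0.00179.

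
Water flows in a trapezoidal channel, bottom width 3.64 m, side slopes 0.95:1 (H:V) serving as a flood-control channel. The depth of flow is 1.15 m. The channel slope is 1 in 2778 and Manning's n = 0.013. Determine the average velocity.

With bottom width b = 3.64 m and side slope z = 0.95: A = (b + zy)y = (3.64 + 0.95×1.15)×1.15 = 5.442 m²; P = b + 2y√(1+z²) = 3.64 + 2×1.15×1.379 = 6.812 m.
Hydraulic radius R = A/P = 5.442/6.812 = 0.7989 m.
From Manning's equation, V = (1/n) R^(2/3) S^(1/2) = (1/0.013) × 0.7989^(2/3) × 0.00036^(1/2) = 1.26 m/s.

V = 1.26 m/s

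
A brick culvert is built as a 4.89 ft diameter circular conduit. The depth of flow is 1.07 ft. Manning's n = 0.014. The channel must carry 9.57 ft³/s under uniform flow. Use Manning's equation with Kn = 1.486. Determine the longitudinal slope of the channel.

For a circular section of diameter D = 4.89 ft at depth y = 1.07 ft, the central angle is θ = 2 arccos(1 − 2y/D) = 1.947 rad. Then A = (D²/8)(θ − sin θ) = 3.04 ft² and P = Dθ/2 = 4.761 ft.
Hydraulic radius R = A/P = 3.04/4.761 = 0.6386 ft.
From Manning's equation, S = [nQ / (1.486 A R^(2/3))]² = [0.014 × 9.57 / (1.486 × 3.04 × 0.6386^(2/3))]² = 0.0016.

S = 0.0016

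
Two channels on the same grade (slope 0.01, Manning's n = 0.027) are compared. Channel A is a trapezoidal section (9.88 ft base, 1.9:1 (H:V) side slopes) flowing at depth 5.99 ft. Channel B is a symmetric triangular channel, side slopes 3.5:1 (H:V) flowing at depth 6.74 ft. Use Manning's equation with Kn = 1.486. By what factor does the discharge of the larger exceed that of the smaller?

Channel A: With bottom width b = 9.88 ft and side slope z = 1.9: A = (b + zy)y = (9.88 + 1.9×5.99)×5.99 = 127.4 ft²; P = b + 2y√(1+z²) = 9.88 + 2×5.99×2.147 = 35.6 ft. Hydraulic radius R = A/P = 127.4/35.6 = 3.577 ft. Q_A = (1.486/0.027)·127.4·3.577^(2/3)·√0.01 = 1639 ft³/s.
Channel B: For a triangular section with side slope z = 3.5: A = zy² = 3.5×6.74² = 159 ft²; P = 2y√(1+z²) = 2×6.74×3.64 = 49.07 ft. Hydraulic radius R = A/P = 159/49.07 = 3.24 ft. Q_B = (1.486/0.027)·159·3.24^(2/3)·√0.01 = 1916 ft³/s.
The larger discharge is 1916 ft³/s and the smaller is 1639 ft³/s; the ratio is 1.17.

1.17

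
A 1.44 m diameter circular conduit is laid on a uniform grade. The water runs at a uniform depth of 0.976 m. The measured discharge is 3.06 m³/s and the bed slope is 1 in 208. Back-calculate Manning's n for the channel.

For a circular section of diameter D = 1.44 m at depth y = 0.976 m, the central angle is θ = 2 arccos(1 − 2y/D) = 3.869 rad. Then A = (D²/8)(θ − sin θ) = 1.175 m² and P = Dθ/2 = 2.785 m.
Hydraulic radius R = A/P = 1.175/2.785 = 0.4218 m.
Rearranging Manning's equation: n = (1/Q) A R^(2/3) S^(1/2) = (1/3.06) × 1.175 × 0.4218^(2/3) × √0.004808 = 0.015.

n = 0.015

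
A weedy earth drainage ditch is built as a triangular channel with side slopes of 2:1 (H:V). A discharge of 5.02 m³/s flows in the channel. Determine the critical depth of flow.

At critical depth, Q² T / (g A³) = 1, i.e. A³/T = Q²/g = 5.02²/9.81 = 2.569.
At y = 1.34 m: A³/T = 8.641 — too large.
At y = 1.05 m: A³/T = 2.553 — close enough.

y_c = 1.05 m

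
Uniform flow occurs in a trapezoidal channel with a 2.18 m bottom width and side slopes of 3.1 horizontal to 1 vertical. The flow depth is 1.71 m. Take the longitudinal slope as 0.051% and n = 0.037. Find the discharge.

With bottom width b = 2.18 m and side slope z = 3.1: A = (b + zy)y = (2.18 + 3.1×1.71)×1.71 = 12.79 m²; P = b + 2y√(1+z²) = 2.18 + 2×1.71×3.257 = 13.32 m.
Hydraulic radius R = A/P = 12.79/13.32 = 0.9604 m.
Manning's equation: Q = (1/n) A R^(2/3) S^(1/2) = (1/0.037) × 12.79 × 0.9604^(2/3) × 0.00051^(1/2) = 7.6 m³/s.

Q = 7.6 m³/s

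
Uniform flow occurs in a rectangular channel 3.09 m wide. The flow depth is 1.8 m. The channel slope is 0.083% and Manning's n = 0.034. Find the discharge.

Q = 4.17 m³/s

Flow area A = b·y = 3.09 × 1.8 = 5.562 m². Wetted perimeter P = b + 2y = 3.09 + 2×1.8 = 6.69 m.
Hydraulic radius R = A/P = 5.562/6.69 = 0.8314 m.
Manning's equation: Q = (1/n) A R^(2/3) S^(1/2) = (1/0.034) × 5.562 × 0.8314^(2/3) × 0.00083^(1/2) = 4.17 m³/s.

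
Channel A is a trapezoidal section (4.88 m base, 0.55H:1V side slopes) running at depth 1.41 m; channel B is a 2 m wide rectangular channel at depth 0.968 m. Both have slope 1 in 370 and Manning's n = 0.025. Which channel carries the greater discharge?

channel A

Channel A: With bottom width b = 4.88 m and side slope z = 0.55: A = (b + zy)y = (4.88 + 0.55×1.41)×1.41 = 7.974 m²; P = b + 2y√(1+z²) = 4.88 + 2×1.41×1.141 = 8.098 m. Hydraulic radius R = A/P = 7.974/8.098 = 0.9847 m. Q_A = (1/0.025)·7.974·0.9847^(2/3)·√0.002703 = 16.41 m³/s.
Channel B: Flow area A = b·y = 2 × 0.968 = 1.936 m². Wetted perimeter P = b + 2y = 2 + 2×0.968 = 3.936 m. Hydraulic radius R = A/P = 1.936/3.936 = 0.4919 m. Q_B = (1/0.025)·1.936·0.4919^(2/3)·√0.002703 = 2.509 m³/s.
Q_A = 16.41 m³/s vs Q_B = 2.509 m³/s, so channel A carries more.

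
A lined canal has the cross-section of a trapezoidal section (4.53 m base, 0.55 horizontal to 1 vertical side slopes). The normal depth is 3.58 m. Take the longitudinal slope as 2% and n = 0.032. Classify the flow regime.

supercritical

With bottom width b = 4.53 m and side slope z = 0.55: A = (b + zy)y = (4.53 + 0.55×3.58)×3.58 = 23.27 m²; P = b + 2y√(1+z²) = 4.53 + 2×3.58×1.141 = 12.7 m.
Hydraulic radius R = A/P = 23.27/12.7 = 1.832 m.
V = (1/n) R^(2/3) √S = (1/0.032) × 1.832^(2/3) × √0.02 = 6.616 m/s. Hydraulic depth D_h = A/T = 23.27/8.468 = 2.748 m.
Froude number Fr = V/√(g·D_h) = 6.616/√(9.81×2.748) = 1.27, which is greater than 1, so the flow is supercritical.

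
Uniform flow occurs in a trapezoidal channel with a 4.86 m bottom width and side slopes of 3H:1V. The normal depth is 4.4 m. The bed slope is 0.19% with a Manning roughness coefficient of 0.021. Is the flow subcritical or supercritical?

With bottom width b = 4.86 m and side slope z = 3: A = (b + zy)y = (4.86 + 3×4.4)×4.4 = 79.46 m²; P = b + 2y√(1+z²) = 4.86 + 2×4.4×3.162 = 32.69 m.
Hydraulic radius R = A/P = 79.46/32.69 = 2.431 m.
V = (1/n) R^(2/3) √S = (1/0.021) × 2.431^(2/3) × √0.0019 = 3.753 m/s. Hydraulic depth D_h = A/T = 79.46/31.26 = 2.542 m.
Froude number Fr = V/√(g·D_h) = 3.753/√(9.81×2.542) = 0.751, which is less than 1, so the flow is subcritical.

subcritical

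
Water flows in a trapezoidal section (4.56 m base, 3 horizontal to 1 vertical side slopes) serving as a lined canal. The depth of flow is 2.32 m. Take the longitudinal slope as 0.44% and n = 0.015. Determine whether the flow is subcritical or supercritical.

With bottom width b = 4.56 m and side slope z = 3: A = (b + zy)y = (4.56 + 3×2.32)×2.32 = 26.73 m²; P = b + 2y√(1+z²) = 4.56 + 2×2.32×3.162 = 19.23 m.
Hydraulic radius R = A/P = 26.73/19.23 = 1.39 m.
V = (1/n) R^(2/3) √S = (1/0.015) × 1.39^(2/3) × √0.0044 = 5.507 m/s. Hydraulic depth D_h = A/T = 26.73/18.48 = 1.446 m.
Froude number Fr = V/√(g·D_h) = 5.507/√(9.81×1.446) = 1.46, which is greater than 1, so the flow is supercritical.

supercritical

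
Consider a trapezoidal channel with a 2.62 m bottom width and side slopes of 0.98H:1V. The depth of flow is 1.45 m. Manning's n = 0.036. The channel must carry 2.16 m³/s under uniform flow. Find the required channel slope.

With bottom width b = 2.62 m and side slope z = 0.98: A = (b + zy)y = (2.62 + 0.98×1.45)×1.45 = 5.859 m²; P = b + 2y√(1+z²) = 2.62 + 2×1.45×1.4 = 6.68 m.
Hydraulic radius R = A/P = 5.859/6.68 = 0.8771 m.
From Manning's equation, S = [nQ / (1 A R^(2/3))]² = [0.036 × 2.16 / (1 × 5.859 × 0.8771^(2/3))]² = 0.00021.

S = 0.00021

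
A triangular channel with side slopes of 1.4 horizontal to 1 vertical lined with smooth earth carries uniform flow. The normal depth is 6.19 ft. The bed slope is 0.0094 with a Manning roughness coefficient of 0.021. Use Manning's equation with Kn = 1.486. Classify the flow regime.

For a triangular section with side slope z = 1.4: A = zy² = 1.4×6.19² = 53.64 ft²; P = 2y√(1+z²) = 2×6.19×1.72 = 21.3 ft.
Hydraulic radius R = A/P = 53.64/21.3 = 2.519 ft.
V = (1.486/n) R^(2/3) √S = (1.486/0.021) × 2.519^(2/3) × √0.0094 = 12.7 ft/s. Hydraulic depth D_h = A/T = 53.64/17.33 = 3.095 ft.
Froude number Fr = V/√(g·D_h) = 12.7/√(32.2×3.095) = 1.27, which is greater than 1, so the flow is supercritical.

supercritical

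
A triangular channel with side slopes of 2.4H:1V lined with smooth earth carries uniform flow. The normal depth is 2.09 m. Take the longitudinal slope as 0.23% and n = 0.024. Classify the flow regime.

For a triangular section with side slope z = 2.4: A = zy² = 2.4×2.09² = 10.48 m²; P = 2y√(1+z²) = 2×2.09×2.6 = 10.87 m.
Hydraulic radius R = A/P = 10.48/10.87 = 0.9646 m.
V = (1/n) R^(2/3) √S = (1/0.024) × 0.9646^(2/3) × √0.0023 = 1.951 m/s. Hydraulic depth D_h = A/T = 10.48/10.03 = 1.045 m.
Froude number Fr = V/√(g·D_h) = 1.951/√(9.81×1.045) = 0.609, which is less than 1, so the flow is subcritical.

subcritical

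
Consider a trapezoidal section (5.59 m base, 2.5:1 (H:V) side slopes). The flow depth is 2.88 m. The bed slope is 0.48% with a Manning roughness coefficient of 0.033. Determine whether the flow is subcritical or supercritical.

subcritical

With bottom width b = 5.59 m and side slope z = 2.5: A = (b + zy)y = (5.59 + 2.5×2.88)×2.88 = 36.84 m²; P = b + 2y√(1+z²) = 5.59 + 2×2.88×2.693 = 21.1 m.
Hydraulic radius R = A/P = 36.84/21.1 = 1.746 m.
V = (1/n) R^(2/3) √S = (1/0.033) × 1.746^(2/3) × √0.0048 = 3.044 m/s. Hydraulic depth D_h = A/T = 36.84/19.99 = 1.843 m.
Froude number Fr = V/√(g·D_h) = 3.044/√(9.81×1.843) = 0.716, which is less than 1, so the flow is subcritical.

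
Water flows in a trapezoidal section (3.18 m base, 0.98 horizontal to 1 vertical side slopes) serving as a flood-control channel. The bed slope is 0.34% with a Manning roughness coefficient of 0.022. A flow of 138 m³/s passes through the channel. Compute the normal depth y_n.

Manning's equation rearranged: A R^(2/3) = nQ / (1·√S) = 0.022 × 138 / (√0.0034) = 52.07.
Try y = 4.76 m: A R^(2/3) = 64.34 — over.
Try y = 3.72 m: A R^(2/3) = 38.5 — short.
Try y = 4.3 m: A R^(2/3) = 51.95 — matches.

y_n = 4.3 m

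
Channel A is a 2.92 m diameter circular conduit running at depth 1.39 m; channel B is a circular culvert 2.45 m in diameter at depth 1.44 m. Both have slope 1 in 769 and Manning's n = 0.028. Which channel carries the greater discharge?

channel A

Channel A: For a circular section of diameter D = 2.92 m at depth y = 1.39 m, the central angle is θ = 2 arccos(1 − 2y/D) = 3.046 rad. Then A = (D²/8)(θ − sin θ) = 3.144 m² and P = Dθ/2 = 4.447 m. Hydraulic radius R = A/P = 3.144/4.447 = 0.707 m. Q_A = (1/0.028)·3.144·0.707^(2/3)·√0.0013 = 3.214 m³/s.
Channel B: For a circular section of diameter D = 2.45 m at depth y = 1.44 m, the central angle is θ = 2 arccos(1 − 2y/D) = 3.494 rad. Then A = (D²/8)(θ − sin θ) = 2.881 m² and P = Dθ/2 = 4.281 m. Hydraulic radius R = A/P = 2.881/4.281 = 0.6731 m. Q_B = (1/0.028)·2.881·0.6731^(2/3)·√0.0013 = 2.85 m³/s.
Q_A = 3.214 m³/s vs Q_B = 2.85 m³/s, so channel A carries more.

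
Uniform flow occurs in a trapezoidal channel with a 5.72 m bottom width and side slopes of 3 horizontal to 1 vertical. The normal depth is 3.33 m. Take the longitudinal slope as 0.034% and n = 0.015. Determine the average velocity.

With bottom width b = 5.72 m and side slope z = 3: A = (b + zy)y = (5.72 + 3×3.33)×3.33 = 52.31 m²; P = b + 2y√(1+z²) = 5.72 + 2×3.33×3.162 = 26.78 m.
Hydraulic radius R = A/P = 52.31/26.78 = 1.953 m.
From Manning's equation, V = (1/n) R^(2/3) S^(1/2) = (1/0.015) × 1.953^(2/3) × 0.00034^(1/2) = 1.92 m/s.

V = 1.92 m/s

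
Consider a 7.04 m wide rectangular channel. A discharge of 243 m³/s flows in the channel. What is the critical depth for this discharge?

For a rectangular channel, critical depth y_c = (q²/g)^(1/3) where q = Q/b = 243/7.04 = 34.52 m²/s.
So y_c = (34.52²/9.81)^(1/3) = 4.95 m.

y_c = 4.95 m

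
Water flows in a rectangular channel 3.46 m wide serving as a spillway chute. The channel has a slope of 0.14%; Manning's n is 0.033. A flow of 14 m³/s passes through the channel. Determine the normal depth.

Manning's equation rearranged: A R^(2/3) = nQ / (1·√S) = 0.033 × 14 / (√0.0014) = 12.35.
Try y = 2.46 m: A R^(2/3) = 8.6 — too small.
Try y = 3.28 m: A R^(2/3) = 12.33 — matches.

y_n = 3.28 m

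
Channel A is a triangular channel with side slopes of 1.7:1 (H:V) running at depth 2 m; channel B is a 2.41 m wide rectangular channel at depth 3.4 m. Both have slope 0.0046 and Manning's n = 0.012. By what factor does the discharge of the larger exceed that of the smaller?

1.23

Channel A: For a triangular section with side slope z = 1.7: A = zy² = 1.7×2² = 6.8 m²; P = 2y√(1+z²) = 2×2×1.972 = 7.889 m. Hydraulic radius R = A/P = 6.8/7.889 = 0.8619 m. Q_A = (1/0.012)·6.8·0.8619^(2/3)·√0.0046 = 34.81 m³/s.
Channel B: Flow area A = b·y = 2.41 × 3.4 = 8.194 m². Wetted perimeter P = b + 2y = 2.41 + 2×3.4 = 9.21 m. Hydraulic radius R = A/P = 8.194/9.21 = 0.8897 m. Q_B = (1/0.012)·8.194·0.8897^(2/3)·√0.0046 = 42.84 m³/s.
The larger discharge is 42.84 m³/s and the smaller is 34.81 m³/s; the ratio is 1.23.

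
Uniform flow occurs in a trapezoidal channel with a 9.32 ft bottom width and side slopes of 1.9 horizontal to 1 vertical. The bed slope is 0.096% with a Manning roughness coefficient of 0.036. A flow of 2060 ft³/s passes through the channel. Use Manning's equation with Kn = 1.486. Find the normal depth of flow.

y_n = 13.1 ft

Manning's equation rearranged: A R^(2/3) = nQ / (1.486·√S) = 0.036 × 2060 / (1.486 × √0.00096) = 1611.
At y = 14.4 ft: A R^(2/3) = 2010 — too large.
At y = 9.21 ft: A R^(2/3) = 727.5 — too small.
At y = 13.1 ft: A R^(2/3) = 1614 — matches.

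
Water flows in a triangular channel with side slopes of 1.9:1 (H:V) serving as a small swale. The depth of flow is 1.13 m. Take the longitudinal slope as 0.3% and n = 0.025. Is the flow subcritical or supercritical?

subcritical

For a triangular section with side slope z = 1.9: A = zy² = 1.9×1.13² = 2.426 m²; P = 2y√(1+z²) = 2×1.13×2.147 = 4.852 m.
Hydraulic radius R = A/P = 2.426/4.852 = 0.5 m.
V = (1/n) R^(2/3) √S = (1/0.025) × 0.5^(2/3) × √0.003 = 1.38 m/s. Hydraulic depth D_h = A/T = 2.426/4.294 = 0.565 m.
Froude number Fr = V/√(g·D_h) = 1.38/√(9.81×0.565) = 0.586, which is less than 1, so the flow is subcritical.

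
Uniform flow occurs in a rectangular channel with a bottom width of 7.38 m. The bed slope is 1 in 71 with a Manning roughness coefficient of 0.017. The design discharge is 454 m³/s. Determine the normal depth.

y_n = 5.26 m

Manning's equation rearranged: A R^(2/3) = nQ / (1·√S) = 0.017 × 454 / (√0.01408) = 65.03.
Try y = 6.72 m: A R^(2/3) = 88.45 — high.
Try y = 4.15 m: A R^(2/3) = 47.86 — low.
Try y = 5.26 m: A R^(2/3) = 65.04 — matches.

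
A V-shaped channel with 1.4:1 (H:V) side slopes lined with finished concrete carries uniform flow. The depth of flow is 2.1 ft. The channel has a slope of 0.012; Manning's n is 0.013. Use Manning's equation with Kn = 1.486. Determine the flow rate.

Q = 69.6 ft³/s

For a triangular section with side slope z = 1.4: A = zy² = 1.4×2.1² = 6.174 ft²; P = 2y√(1+z²) = 2×2.1×1.72 = 7.226 ft.
Hydraulic radius R = A/P = 6.174/7.226 = 0.8544 ft.
Manning's equation: Q = (1.486/n) A R^(2/3) S^(1/2) = (1.486/0.013) × 6.174 × 0.8544^(2/3) × 0.012^(1/2) = 69.6 ft³/s.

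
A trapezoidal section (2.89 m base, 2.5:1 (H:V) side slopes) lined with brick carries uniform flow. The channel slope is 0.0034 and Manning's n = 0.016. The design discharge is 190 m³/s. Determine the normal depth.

Manning's equation rearranged: A R^(2/3) = nQ / (1·√S) = 0.016 × 190 / (√0.0034) = 52.14.
Try y = 3.58 m: A R^(2/3) = 65.3 — too large.
Try y = 2.31 m: A R^(2/3) = 23.91 — too small.
Try y = 3.25 m: A R^(2/3) = 52.1 — matches.

y_n = 3.25 m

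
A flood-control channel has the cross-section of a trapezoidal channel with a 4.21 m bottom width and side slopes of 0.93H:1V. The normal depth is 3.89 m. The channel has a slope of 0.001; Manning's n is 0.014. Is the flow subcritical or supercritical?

With bottom width b = 4.21 m and side slope z = 0.93: A = (b + zy)y = (4.21 + 0.93×3.89)×3.89 = 30.45 m²; P = b + 2y√(1+z²) = 4.21 + 2×3.89×1.366 = 14.83 m.
Hydraulic radius R = A/P = 30.45/14.83 = 2.053 m.
V = (1/n) R^(2/3) √S = (1/0.014) × 2.053^(2/3) × √0.001 = 3.648 m/s. Hydraulic depth D_h = A/T = 30.45/11.45 = 2.66 m.
Froude number Fr = V/√(g·D_h) = 3.648/√(9.81×2.66) = 0.714, which is less than 1, so the flow is subcritical.

subcritical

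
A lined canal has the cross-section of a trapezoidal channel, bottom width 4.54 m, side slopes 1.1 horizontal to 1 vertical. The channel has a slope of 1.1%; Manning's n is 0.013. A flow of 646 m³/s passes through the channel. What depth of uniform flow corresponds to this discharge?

Manning's equation rearranged: A R^(2/3) = nQ / (1·√S) = 0.013 × 646 / (√0.011) = 80.07.
At y = 5.47 m: A R^(2/3) = 114.1 — over.
At y = 3.5 m: A R^(2/3) = 46.06 — short.
At y = 4.61 m: A R^(2/3) = 80.04 — ≈ 80.07.

y_n = 4.61 m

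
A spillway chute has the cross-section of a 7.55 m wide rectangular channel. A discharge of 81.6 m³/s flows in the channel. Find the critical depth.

y_c = 2.28 m

For a rectangular channel, critical depth y_c = (q²/g)^(1/3) where q = Q/b = 81.6/7.55 = 10.81 m²/s.
So y_c = (10.81²/9.81)^(1/3) = 2.28 m.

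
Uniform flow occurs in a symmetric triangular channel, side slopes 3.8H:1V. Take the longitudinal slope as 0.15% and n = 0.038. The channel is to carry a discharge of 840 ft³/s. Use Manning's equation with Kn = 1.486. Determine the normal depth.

y_n = 7.77 ft

Manning's equation rearranged: A R^(2/3) = nQ / (1.486·√S) = 0.038 × 840 / (1.486 × √0.0015) = 554.6.
At y = 6.44 ft: A R^(2/3) = 336.1 — short.
At y = 8.8 ft: A R^(2/3) = 772.7 — over.
At y = 7.77 ft: A R^(2/3) = 554.4 — ≈ 554.6.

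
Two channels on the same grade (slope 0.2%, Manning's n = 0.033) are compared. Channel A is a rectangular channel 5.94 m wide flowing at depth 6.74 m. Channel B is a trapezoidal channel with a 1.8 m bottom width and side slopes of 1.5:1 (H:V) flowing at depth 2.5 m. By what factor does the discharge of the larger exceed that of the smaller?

Channel A: Flow area A = b·y = 5.94 × 6.74 = 40.04 m². Wetted perimeter P = b + 2y = 5.94 + 2×6.74 = 19.42 m. Hydraulic radius R = A/P = 40.04/19.42 = 2.062 m. Q_A = (1/0.033)·40.04·2.062^(2/3)·√0.002 = 87.88 m³/s.
Channel B: With bottom width b = 1.8 m and side slope z = 1.5: A = (b + zy)y = (1.8 + 1.5×2.5)×2.5 = 13.88 m²; P = b + 2y√(1+z²) = 1.8 + 2×2.5×1.803 = 10.81 m. Hydraulic radius R = A/P = 13.88/10.81 = 1.283 m. Q_B = (1/0.033)·13.88·1.283^(2/3)·√0.002 = 22.2 m³/s.
The larger discharge is 87.88 m³/s and the smaller is 22.2 m³/s; the ratio is 3.96.

3.96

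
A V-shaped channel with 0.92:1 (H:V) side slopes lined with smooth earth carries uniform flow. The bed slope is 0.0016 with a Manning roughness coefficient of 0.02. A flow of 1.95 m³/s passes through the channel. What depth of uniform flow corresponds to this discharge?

y_n = 1.34 m

Manning's equation rearranged: A R^(2/3) = nQ / (1·√S) = 0.02 × 1.95 / (√0.0016) = 0.975.
Try y = 1.61 m: A R^(2/3) = 1.591 — over.
Try y = 0.994 m: A R^(2/3) = 0.4398 — short.
Try y = 1.34 m: A R^(2/3) = 0.9753 — close enough.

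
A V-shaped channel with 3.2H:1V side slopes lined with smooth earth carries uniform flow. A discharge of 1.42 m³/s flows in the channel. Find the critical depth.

At critical depth, Q² T / (g A³) = 1, i.e. A³/T = Q²/g = 1.42²/9.81 = 0.2055.
Trying y = 0.426 m: A³/T = 0.07183 — short.
Trying y = 0.648 m: A³/T = 0.585 — over.
Trying y = 0.526 m: A³/T = 0.2062 — matches.

y_c = 0.526 m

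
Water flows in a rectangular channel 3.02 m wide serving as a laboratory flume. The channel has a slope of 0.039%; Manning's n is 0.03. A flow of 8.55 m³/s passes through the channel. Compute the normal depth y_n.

Manning's equation rearranged: A R^(2/3) = nQ / (1·√S) = 0.03 × 8.55 / (√0.00039) = 12.99.
Trying y = 2.94 m: A R^(2/3) = 8.865 — too small.
Trying y = 4.64 m: A R^(2/3) = 15.29 — too large.
Trying y = 4.04 m: A R^(2/3) = 12.99 — matches.

y_n = 4.04 m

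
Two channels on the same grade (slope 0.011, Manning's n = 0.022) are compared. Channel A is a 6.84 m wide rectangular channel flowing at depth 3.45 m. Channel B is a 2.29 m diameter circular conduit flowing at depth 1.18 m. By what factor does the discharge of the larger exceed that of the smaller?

22.7

Channel A: Flow area A = b·y = 6.84 × 3.45 = 23.6 m². Wetted perimeter P = b + 2y = 6.84 + 2×3.45 = 13.74 m. Hydraulic radius R = A/P = 23.6/13.74 = 1.717 m. Q_A = (1/0.022)·23.6·1.717^(2/3)·√0.011 = 161.3 m³/s.
Channel B: For a circular section of diameter D = 2.29 m at depth y = 1.18 m, the central angle is θ = 2 arccos(1 − 2y/D) = 3.203 rad. Then A = (D²/8)(θ − sin θ) = 2.139 m² and P = Dθ/2 = 3.667 m. Hydraulic radius R = A/P = 2.139/3.667 = 0.5834 m. Q_B = (1/0.022)·2.139·0.5834^(2/3)·√0.011 = 7.122 m³/s.
The larger discharge is 161.3 m³/s and the smaller is 7.122 m³/s; the ratio is 22.7.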